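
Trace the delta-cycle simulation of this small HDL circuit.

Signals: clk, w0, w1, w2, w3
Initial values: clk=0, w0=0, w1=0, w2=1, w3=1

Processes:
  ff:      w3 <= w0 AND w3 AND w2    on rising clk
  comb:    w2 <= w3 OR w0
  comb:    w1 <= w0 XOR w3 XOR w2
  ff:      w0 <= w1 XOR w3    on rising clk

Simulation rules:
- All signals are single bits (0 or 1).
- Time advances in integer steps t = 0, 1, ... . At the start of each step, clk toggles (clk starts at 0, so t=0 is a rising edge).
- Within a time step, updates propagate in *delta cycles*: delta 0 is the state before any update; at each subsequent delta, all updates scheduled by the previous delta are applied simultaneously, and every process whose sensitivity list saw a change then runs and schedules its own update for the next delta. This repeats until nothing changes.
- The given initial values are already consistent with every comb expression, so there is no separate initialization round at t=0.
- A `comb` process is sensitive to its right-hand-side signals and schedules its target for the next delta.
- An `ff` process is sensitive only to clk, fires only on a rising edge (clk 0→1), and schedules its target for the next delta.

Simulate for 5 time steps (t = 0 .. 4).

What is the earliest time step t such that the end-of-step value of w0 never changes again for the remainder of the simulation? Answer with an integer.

2

[bits: w2,w1,clk,w0,w3]
t=0: Δ0=10001 Δ1=10101 Δ2=10110 | 2Δ
t=1: Δ0=10110 Δ1=10010 | 1Δ
t=2: Δ0=10010 Δ1=10110 Δ2=10100 Δ3=01100 Δ4=00100 | 4Δ
t=3: Δ0=00100 Δ1=00000 | 1Δ
t=4: Δ0=00000 Δ1=00100 | 1Δ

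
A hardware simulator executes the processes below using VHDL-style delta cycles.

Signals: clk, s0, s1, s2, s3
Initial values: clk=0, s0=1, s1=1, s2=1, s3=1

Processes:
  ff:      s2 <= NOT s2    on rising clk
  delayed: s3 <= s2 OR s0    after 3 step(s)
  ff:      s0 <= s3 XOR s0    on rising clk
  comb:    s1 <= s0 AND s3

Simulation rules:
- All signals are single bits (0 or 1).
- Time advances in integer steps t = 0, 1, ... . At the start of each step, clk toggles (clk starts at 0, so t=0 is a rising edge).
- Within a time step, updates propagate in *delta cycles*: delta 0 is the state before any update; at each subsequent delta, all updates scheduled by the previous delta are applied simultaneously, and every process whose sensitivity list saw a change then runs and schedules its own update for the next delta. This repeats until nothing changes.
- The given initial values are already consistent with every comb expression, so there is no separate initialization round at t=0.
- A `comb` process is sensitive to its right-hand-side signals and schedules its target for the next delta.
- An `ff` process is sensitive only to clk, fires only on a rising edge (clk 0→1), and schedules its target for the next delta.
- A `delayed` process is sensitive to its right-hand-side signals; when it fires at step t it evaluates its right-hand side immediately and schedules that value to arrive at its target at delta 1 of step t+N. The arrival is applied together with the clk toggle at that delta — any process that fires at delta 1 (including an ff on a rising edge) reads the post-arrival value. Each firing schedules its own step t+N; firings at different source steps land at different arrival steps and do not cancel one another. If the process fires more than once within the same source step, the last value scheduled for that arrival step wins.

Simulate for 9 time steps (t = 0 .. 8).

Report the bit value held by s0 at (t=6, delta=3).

0

t0.Δ0 s0=1 s1=1 s3=1 s2=1 clk=0
t0.Δ1 s0=1 s1=1 s3=1 s2=1 clk=1
t0.Δ2 s0=0 s1=1 s3=1 s2=0 clk=1
t0.Δ3 s0=0 s1=0 s3=1 s2=0 clk=1
t1.Δ0 s0=0 s1=0 s3=1 s2=0 clk=1
t1.Δ1 s0=0 s1=0 s3=1 s2=0 clk=0
t2.Δ0 s0=0 s1=0 s3=1 s2=0 clk=0
t2.Δ1 s0=0 s1=0 s3=1 s2=0 clk=1
t2.Δ2 s0=1 s1=0 s3=1 s2=1 clk=1
t2.Δ3 s0=1 s1=1 s3=1 s2=1 clk=1
t3.Δ0 s0=1 s1=1 s3=1 s2=1 clk=1
t3.Δ1 s0=1 s1=1 s3=0 s2=1 clk=0
t3.Δ2 s0=1 s1=0 s3=0 s2=1 clk=0
t4.Δ0 s0=1 s1=0 s3=0 s2=1 clk=0
t4.Δ1 s0=1 s1=0 s3=0 s2=1 clk=1
t4.Δ2 s0=1 s1=0 s3=0 s2=0 clk=1
t5.Δ0 s0=1 s1=0 s3=0 s2=0 clk=1
t5.Δ1 s0=1 s1=0 s3=1 s2=0 clk=0
t5.Δ2 s0=1 s1=1 s3=1 s2=0 clk=0
t6.Δ0 s0=1 s1=1 s3=1 s2=0 clk=0
t6.Δ1 s0=1 s1=1 s3=1 s2=0 clk=1
t6.Δ2 s0=0 s1=1 s3=1 s2=1 clk=1
t6.Δ3 s0=0 s1=0 s3=1 s2=1 clk=1
t7.Δ0 s0=0 s1=0 s3=1 s2=1 clk=1
t7.Δ1 s0=0 s1=0 s3=1 s2=1 clk=0
t8.Δ0 s0=0 s1=0 s3=1 s2=1 clk=0
t8.Δ1 s0=0 s1=0 s3=1 s2=1 clk=1
t8.Δ2 s0=1 s1=0 s3=1 s2=0 clk=1
t8.Δ3 s0=1 s1=1 s3=1 s2=0 clk=1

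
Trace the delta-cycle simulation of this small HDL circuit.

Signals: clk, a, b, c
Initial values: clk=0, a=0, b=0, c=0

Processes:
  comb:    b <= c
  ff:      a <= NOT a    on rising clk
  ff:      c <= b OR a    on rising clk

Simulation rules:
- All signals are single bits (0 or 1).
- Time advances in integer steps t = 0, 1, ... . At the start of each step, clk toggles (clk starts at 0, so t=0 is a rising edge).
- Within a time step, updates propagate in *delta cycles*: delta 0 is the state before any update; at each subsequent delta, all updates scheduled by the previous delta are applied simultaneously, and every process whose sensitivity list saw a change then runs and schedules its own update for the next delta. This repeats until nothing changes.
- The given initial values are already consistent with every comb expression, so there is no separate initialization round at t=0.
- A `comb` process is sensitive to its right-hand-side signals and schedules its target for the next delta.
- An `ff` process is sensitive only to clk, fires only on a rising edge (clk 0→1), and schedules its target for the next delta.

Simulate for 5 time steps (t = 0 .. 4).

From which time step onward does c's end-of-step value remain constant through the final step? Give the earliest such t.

[bits: b,clk,c,a]
t=0: Δ0=0000 Δ1=0100 Δ2=0101 | 2Δ
t=1: Δ0=0101 Δ1=0001 | 1Δ
t=2: Δ0=0001 Δ1=0101 Δ2=0110 Δ3=1110 | 3Δ
t=3: Δ0=1110 Δ1=1010 | 1Δ
t=4: Δ0=1010 Δ1=1110 Δ2=1111 | 2Δ

2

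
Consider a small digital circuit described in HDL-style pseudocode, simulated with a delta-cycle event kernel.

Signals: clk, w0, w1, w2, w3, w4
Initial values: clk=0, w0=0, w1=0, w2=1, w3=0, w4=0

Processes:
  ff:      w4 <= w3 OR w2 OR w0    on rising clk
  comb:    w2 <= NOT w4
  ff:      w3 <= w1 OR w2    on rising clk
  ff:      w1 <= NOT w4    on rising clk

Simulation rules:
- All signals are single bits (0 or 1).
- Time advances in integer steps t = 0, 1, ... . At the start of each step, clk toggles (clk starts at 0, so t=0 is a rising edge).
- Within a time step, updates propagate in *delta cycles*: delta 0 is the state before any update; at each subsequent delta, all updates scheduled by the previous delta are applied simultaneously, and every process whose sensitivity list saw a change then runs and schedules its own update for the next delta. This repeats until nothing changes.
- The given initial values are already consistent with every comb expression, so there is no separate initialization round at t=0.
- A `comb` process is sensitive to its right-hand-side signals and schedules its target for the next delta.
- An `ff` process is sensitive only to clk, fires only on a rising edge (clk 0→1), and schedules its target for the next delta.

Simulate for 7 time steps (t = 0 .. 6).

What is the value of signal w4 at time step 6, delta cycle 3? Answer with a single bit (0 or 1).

0

t0.Δ0 w1=0 w2=1 w0=0 clk=0 w4=0 w3=0
t0.Δ1 w1=0 w2=1 w0=0 clk=1 w4=0 w3=0
t0.Δ2 w1=1 w2=1 w0=0 clk=1 w4=1 w3=1
t0.Δ3 w1=1 w2=0 w0=0 clk=1 w4=1 w3=1
t1.Δ0 w1=1 w2=0 w0=0 clk=1 w4=1 w3=1
t1.Δ1 w1=1 w2=0 w0=0 clk=0 w4=1 w3=1
t2.Δ0 w1=1 w2=0 w0=0 clk=0 w4=1 w3=1
t2.Δ1 w1=1 w2=0 w0=0 clk=1 w4=1 w3=1
t2.Δ2 w1=0 w2=0 w0=0 clk=1 w4=1 w3=1
t3.Δ0 w1=0 w2=0 w0=0 clk=1 w4=1 w3=1
t3.Δ1 w1=0 w2=0 w0=0 clk=0 w4=1 w3=1
t4.Δ0 w1=0 w2=0 w0=0 clk=0 w4=1 w3=1
t4.Δ1 w1=0 w2=0 w0=0 clk=1 w4=1 w3=1
t4.Δ2 w1=0 w2=0 w0=0 clk=1 w4=1 w3=0
t5.Δ0 w1=0 w2=0 w0=0 clk=1 w4=1 w3=0
t5.Δ1 w1=0 w2=0 w0=0 clk=0 w4=1 w3=0
t6.Δ0 w1=0 w2=0 w0=0 clk=0 w4=1 w3=0
t6.Δ1 w1=0 w2=0 w0=0 clk=1 w4=1 w3=0
t6.Δ2 w1=0 w2=0 w0=0 clk=1 w4=0 w3=0
t6.Δ3 w1=0 w2=1 w0=0 clk=1 w4=0 w3=0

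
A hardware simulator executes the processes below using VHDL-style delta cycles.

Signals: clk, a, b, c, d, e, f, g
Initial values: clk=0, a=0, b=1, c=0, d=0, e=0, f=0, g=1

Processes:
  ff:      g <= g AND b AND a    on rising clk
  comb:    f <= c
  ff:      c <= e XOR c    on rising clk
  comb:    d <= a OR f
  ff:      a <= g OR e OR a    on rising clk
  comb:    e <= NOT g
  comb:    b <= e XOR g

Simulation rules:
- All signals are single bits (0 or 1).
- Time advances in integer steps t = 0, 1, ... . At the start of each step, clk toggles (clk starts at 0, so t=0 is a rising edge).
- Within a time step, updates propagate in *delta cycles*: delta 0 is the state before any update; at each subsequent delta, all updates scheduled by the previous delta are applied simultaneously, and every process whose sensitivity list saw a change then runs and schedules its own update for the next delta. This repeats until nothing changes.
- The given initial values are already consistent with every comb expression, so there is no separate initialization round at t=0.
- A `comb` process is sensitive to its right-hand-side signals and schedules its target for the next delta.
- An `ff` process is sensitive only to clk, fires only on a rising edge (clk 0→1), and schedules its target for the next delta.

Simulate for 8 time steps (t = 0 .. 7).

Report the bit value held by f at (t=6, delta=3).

1

t0.Δ0 e=0 c=0 d=0 clk=0 g=1 b=1 a=0 f=0
t0.Δ1 e=0 c=0 d=0 clk=1 g=1 b=1 a=0 f=0
t0.Δ2 e=0 c=0 d=0 clk=1 g=0 b=1 a=1 f=0
t0.Δ3 e=1 c=0 d=1 clk=1 g=0 b=0 a=1 f=0
t0.Δ4 e=1 c=0 d=1 clk=1 g=0 b=1 a=1 f=0
t1.Δ0 e=1 c=0 d=1 clk=1 g=0 b=1 a=1 f=0
t1.Δ1 e=1 c=0 d=1 clk=0 g=0 b=1 a=1 f=0
t2.Δ0 e=1 c=0 d=1 clk=0 g=0 b=1 a=1 f=0
t2.Δ1 e=1 c=0 d=1 clk=1 g=0 b=1 a=1 f=0
t2.Δ2 e=1 c=1 d=1 clk=1 g=0 b=1 a=1 f=0
t2.Δ3 e=1 c=1 d=1 clk=1 g=0 b=1 a=1 f=1
t3.Δ0 e=1 c=1 d=1 clk=1 g=0 b=1 a=1 f=1
t3.Δ1 e=1 c=1 d=1 clk=0 g=0 b=1 a=1 f=1
t4.Δ0 e=1 c=1 d=1 clk=0 g=0 b=1 a=1 f=1
t4.Δ1 e=1 c=1 d=1 clk=1 g=0 b=1 a=1 f=1
t4.Δ2 e=1 c=0 d=1 clk=1 g=0 b=1 a=1 f=1
t4.Δ3 e=1 c=0 d=1 clk=1 g=0 b=1 a=1 f=0
t5.Δ0 e=1 c=0 d=1 clk=1 g=0 b=1 a=1 f=0
t5.Δ1 e=1 c=0 d=1 clk=0 g=0 b=1 a=1 f=0
t6.Δ0 e=1 c=0 d=1 clk=0 g=0 b=1 a=1 f=0
t6.Δ1 e=1 c=0 d=1 clk=1 g=0 b=1 a=1 f=0
t6.Δ2 e=1 c=1 d=1 clk=1 g=0 b=1 a=1 f=0
t6.Δ3 e=1 c=1 d=1 clk=1 g=0 b=1 a=1 f=1
t7.Δ0 e=1 c=1 d=1 clk=1 g=0 b=1 a=1 f=1
t7.Δ1 e=1 c=1 d=1 clk=0 g=0 b=1 a=1 f=1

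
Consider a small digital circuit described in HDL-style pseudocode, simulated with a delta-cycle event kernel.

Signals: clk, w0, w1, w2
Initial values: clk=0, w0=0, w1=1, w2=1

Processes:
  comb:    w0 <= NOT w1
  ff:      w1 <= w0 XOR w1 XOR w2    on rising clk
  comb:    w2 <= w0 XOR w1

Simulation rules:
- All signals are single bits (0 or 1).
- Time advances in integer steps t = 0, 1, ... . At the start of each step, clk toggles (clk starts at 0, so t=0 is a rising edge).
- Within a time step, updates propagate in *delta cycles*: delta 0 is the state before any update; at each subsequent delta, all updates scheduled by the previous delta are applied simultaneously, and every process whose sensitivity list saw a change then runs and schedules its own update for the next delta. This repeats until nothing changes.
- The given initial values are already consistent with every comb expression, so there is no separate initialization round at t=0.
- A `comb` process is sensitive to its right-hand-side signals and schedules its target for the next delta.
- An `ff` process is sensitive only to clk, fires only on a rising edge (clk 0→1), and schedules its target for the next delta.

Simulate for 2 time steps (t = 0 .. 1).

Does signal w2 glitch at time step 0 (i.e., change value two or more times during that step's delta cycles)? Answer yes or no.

t0.Δ0 w0=0 w1=1 w2=1 clk=0
t0.Δ1 w0=0 w1=1 w2=1 clk=1
t0.Δ2 w0=0 w1=0 w2=1 clk=1
t0.Δ3 w0=1 w1=0 w2=0 clk=1
t0.Δ4 w0=1 w1=0 w2=1 clk=1
t1.Δ0 w0=1 w1=0 w2=1 clk=1
t1.Δ1 w0=1 w1=0 w2=1 clk=0

yes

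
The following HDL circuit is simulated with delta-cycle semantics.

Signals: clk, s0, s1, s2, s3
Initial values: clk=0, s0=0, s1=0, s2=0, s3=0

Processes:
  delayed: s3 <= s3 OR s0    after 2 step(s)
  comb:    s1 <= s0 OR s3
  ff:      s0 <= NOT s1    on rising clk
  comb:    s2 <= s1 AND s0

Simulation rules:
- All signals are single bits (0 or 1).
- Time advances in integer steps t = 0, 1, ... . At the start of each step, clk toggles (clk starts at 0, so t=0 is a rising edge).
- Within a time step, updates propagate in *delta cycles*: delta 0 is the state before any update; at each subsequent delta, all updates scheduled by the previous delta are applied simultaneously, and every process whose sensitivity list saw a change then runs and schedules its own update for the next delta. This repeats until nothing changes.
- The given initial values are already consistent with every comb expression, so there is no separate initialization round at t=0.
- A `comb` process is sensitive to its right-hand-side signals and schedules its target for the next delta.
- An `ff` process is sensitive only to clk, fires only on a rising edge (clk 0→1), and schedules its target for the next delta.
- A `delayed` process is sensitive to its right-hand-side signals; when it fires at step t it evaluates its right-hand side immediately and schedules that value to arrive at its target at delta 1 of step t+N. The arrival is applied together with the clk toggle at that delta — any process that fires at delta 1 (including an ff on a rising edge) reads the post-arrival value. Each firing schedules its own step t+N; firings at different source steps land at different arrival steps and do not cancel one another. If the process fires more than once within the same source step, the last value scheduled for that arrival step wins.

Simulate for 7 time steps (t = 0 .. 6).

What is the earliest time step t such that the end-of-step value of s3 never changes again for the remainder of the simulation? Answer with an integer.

t=0 Δ0: s1=0 s0=0 clk=0 s3=0 s2=0
  Δ1: clk:0→1
  Δ2: s0:0→1
  Δ3: s1:0→1
  Δ4: s2:0→1
  (4Δ to stable)
t=1 Δ0: s1=1 s0=1 clk=1 s3=0 s2=1
  Δ1: clk:1→0
  (1Δ to stable)
t=2 Δ0: s1=1 s0=1 clk=0 s3=0 s2=1
  Δ1: clk:0→1, s3:0→1
  Δ2: s0:1→0
  Δ3: s2:1→0
  (3Δ to stable)
t=3 Δ0: s1=1 s0=0 clk=1 s3=1 s2=0
  Δ1: clk:1→0
  (1Δ to stable)
t=4 Δ0: s1=1 s0=0 clk=0 s3=1 s2=0
  Δ1: clk:0→1
  (1Δ to stable)
t=5 Δ0: s1=1 s0=0 clk=1 s3=1 s2=0
  Δ1: clk:1→0
  (1Δ to stable)
t=6 Δ0: s1=1 s0=0 clk=0 s3=1 s2=0
  Δ1: clk:0→1
  (1Δ to stable)

2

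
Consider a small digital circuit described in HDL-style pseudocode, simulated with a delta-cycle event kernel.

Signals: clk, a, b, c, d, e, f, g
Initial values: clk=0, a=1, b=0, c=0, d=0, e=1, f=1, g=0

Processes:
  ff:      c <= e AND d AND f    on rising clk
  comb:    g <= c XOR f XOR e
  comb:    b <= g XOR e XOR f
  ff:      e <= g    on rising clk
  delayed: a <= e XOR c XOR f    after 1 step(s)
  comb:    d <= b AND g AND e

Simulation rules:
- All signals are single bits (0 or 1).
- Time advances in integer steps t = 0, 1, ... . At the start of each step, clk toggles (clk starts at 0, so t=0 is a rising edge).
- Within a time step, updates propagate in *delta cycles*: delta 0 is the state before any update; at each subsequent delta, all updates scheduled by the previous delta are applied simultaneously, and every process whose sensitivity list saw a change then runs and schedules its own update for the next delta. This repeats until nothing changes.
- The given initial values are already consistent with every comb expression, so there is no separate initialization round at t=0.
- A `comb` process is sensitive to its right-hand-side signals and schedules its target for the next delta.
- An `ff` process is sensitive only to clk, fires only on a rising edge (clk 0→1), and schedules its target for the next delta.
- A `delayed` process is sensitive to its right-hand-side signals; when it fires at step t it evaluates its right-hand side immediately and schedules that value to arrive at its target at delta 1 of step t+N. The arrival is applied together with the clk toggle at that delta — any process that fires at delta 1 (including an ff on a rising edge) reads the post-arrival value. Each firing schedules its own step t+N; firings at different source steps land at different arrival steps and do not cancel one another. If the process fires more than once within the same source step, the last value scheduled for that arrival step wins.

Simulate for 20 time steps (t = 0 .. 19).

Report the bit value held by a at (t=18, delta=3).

1

t0.Δ0 f=1 b=0 clk=0 d=0 c=0 g=0 a=1 e=1
t0.Δ1 f=1 b=0 clk=1 d=0 c=0 g=0 a=1 e=1
t0.Δ2 f=1 b=0 clk=1 d=0 c=0 g=0 a=1 e=0
t0.Δ3 f=1 b=1 clk=1 d=0 c=0 g=1 a=1 e=0
t0.Δ4 f=1 b=0 clk=1 d=0 c=0 g=1 a=1 e=0
t1.Δ0 f=1 b=0 clk=1 d=0 c=0 g=1 a=1 e=0
t1.Δ1 f=1 b=0 clk=0 d=0 c=0 g=1 a=1 e=0
t2.Δ0 f=1 b=0 clk=0 d=0 c=0 g=1 a=1 e=0
t2.Δ1 f=1 b=0 clk=1 d=0 c=0 g=1 a=1 e=0
t2.Δ2 f=1 b=0 clk=1 d=0 c=0 g=1 a=1 e=1
t2.Δ3 f=1 b=1 clk=1 d=0 c=0 g=0 a=1 e=1
t2.Δ4 f=1 b=0 clk=1 d=0 c=0 g=0 a=1 e=1
t3.Δ0 f=1 b=0 clk=1 d=0 c=0 g=0 a=1 e=1
t3.Δ1 f=1 b=0 clk=0 d=0 c=0 g=0 a=0 e=1
t4.Δ0 f=1 b=0 clk=0 d=0 c=0 g=0 a=0 e=1
t4.Δ1 f=1 b=0 clk=1 d=0 c=0 g=0 a=0 e=1
t4.Δ2 f=1 b=0 clk=1 d=0 c=0 g=0 a=0 e=0
t4.Δ3 f=1 b=1 clk=1 d=0 c=0 g=1 a=0 e=0
t4.Δ4 f=1 b=0 clk=1 d=0 c=0 g=1 a=0 e=0
t5.Δ0 f=1 b=0 clk=1 d=0 c=0 g=1 a=0 e=0
t5.Δ1 f=1 b=0 clk=0 d=0 c=0 g=1 a=1 e=0
t6.Δ0 f=1 b=0 clk=0 d=0 c=0 g=1 a=1 e=0
t6.Δ1 f=1 b=0 clk=1 d=0 c=0 g=1 a=1 e=0
t6.Δ2 f=1 b=0 clk=1 d=0 c=0 g=1 a=1 e=1
t6.Δ3 f=1 b=1 clk=1 d=0 c=0 g=0 a=1 e=1
t6.Δ4 f=1 b=0 clk=1 d=0 c=0 g=0 a=1 e=1
t7.Δ0 f=1 b=0 clk=1 d=0 c=0 g=0 a=1 e=1
t7.Δ1 f=1 b=0 clk=0 d=0 c=0 g=0 a=0 e=1
t8.Δ0 f=1 b=0 clk=0 d=0 c=0 g=0 a=0 e=1
t8.Δ1 f=1 b=0 clk=1 d=0 c=0 g=0 a=0 e=1
t8.Δ2 f=1 b=0 clk=1 d=0 c=0 g=0 a=0 e=0
t8.Δ3 f=1 b=1 clk=1 d=0 c=0 g=1 a=0 e=0
t8.Δ4 f=1 b=0 clk=1 d=0 c=0 g=1 a=0 e=0
t9.Δ0 f=1 b=0 clk=1 d=0 c=0 g=1 a=0 e=0
t9.Δ1 f=1 b=0 clk=0 d=0 c=0 g=1 a=1 e=0
t10.Δ0 f=1 b=0 clk=0 d=0 c=0 g=1 a=1 e=0
t10.Δ1 f=1 b=0 clk=1 d=0 c=0 g=1 a=1 e=0
t10.Δ2 f=1 b=0 clk=1 d=0 c=0 g=1 a=1 e=1
t10.Δ3 f=1 b=1 clk=1 d=0 c=0 g=0 a=1 e=1
t10.Δ4 f=1 b=0 clk=1 d=0 c=0 g=0 a=1 e=1
t11.Δ0 f=1 b=0 clk=1 d=0 c=0 g=0 a=1 e=1
t11.Δ1 f=1 b=0 clk=0 d=0 c=0 g=0 a=0 e=1
t12.Δ0 f=1 b=0 clk=0 d=0 c=0 g=0 a=0 e=1
t12.Δ1 f=1 b=0 clk=1 d=0 c=0 g=0 a=0 e=1
t12.Δ2 f=1 b=0 clk=1 d=0 c=0 g=0 a=0 e=0
t12.Δ3 f=1 b=1 clk=1 d=0 c=0 g=1 a=0 e=0
t12.Δ4 f=1 b=0 clk=1 d=0 c=0 g=1 a=0 e=0
t13.Δ0 f=1 b=0 clk=1 d=0 c=0 g=1 a=0 e=0
t13.Δ1 f=1 b=0 clk=0 d=0 c=0 g=1 a=1 e=0
t14.Δ0 f=1 b=0 clk=0 d=0 c=0 g=1 a=1 e=0
t14.Δ1 f=1 b=0 clk=1 d=0 c=0 g=1 a=1 e=0
t14.Δ2 f=1 b=0 clk=1 d=0 c=0 g=1 a=1 e=1
t14.Δ3 f=1 b=1 clk=1 d=0 c=0 g=0 a=1 e=1
t14.Δ4 f=1 b=0 clk=1 d=0 c=0 g=0 a=1 e=1
t15.Δ0 f=1 b=0 clk=1 d=0 c=0 g=0 a=1 e=1
t15.Δ1 f=1 b=0 clk=0 d=0 c=0 g=0 a=0 e=1
t16.Δ0 f=1 b=0 clk=0 d=0 c=0 g=0 a=0 e=1
t16.Δ1 f=1 b=0 clk=1 d=0 c=0 g=0 a=0 e=1
t16.Δ2 f=1 b=0 clk=1 d=0 c=0 g=0 a=0 e=0
t16.Δ3 f=1 b=1 clk=1 d=0 c=0 g=1 a=0 e=0
t16.Δ4 f=1 b=0 clk=1 d=0 c=0 g=1 a=0 e=0
t17.Δ0 f=1 b=0 clk=1 d=0 c=0 g=1 a=0 e=0
t17.Δ1 f=1 b=0 clk=0 d=0 c=0 g=1 a=1 e=0
t18.Δ0 f=1 b=0 clk=0 d=0 c=0 g=1 a=1 e=0
t18.Δ1 f=1 b=0 clk=1 d=0 c=0 g=1 a=1 e=0
t18.Δ2 f=1 b=0 clk=1 d=0 c=0 g=1 a=1 e=1
t18.Δ3 f=1 b=1 clk=1 d=0 c=0 g=0 a=1 e=1
t18.Δ4 f=1 b=0 clk=1 d=0 c=0 g=0 a=1 e=1
t19.Δ0 f=1 b=0 clk=1 d=0 c=0 g=0 a=1 e=1
t19.Δ1 f=1 b=0 clk=0 d=0 c=0 g=0 a=0 e=1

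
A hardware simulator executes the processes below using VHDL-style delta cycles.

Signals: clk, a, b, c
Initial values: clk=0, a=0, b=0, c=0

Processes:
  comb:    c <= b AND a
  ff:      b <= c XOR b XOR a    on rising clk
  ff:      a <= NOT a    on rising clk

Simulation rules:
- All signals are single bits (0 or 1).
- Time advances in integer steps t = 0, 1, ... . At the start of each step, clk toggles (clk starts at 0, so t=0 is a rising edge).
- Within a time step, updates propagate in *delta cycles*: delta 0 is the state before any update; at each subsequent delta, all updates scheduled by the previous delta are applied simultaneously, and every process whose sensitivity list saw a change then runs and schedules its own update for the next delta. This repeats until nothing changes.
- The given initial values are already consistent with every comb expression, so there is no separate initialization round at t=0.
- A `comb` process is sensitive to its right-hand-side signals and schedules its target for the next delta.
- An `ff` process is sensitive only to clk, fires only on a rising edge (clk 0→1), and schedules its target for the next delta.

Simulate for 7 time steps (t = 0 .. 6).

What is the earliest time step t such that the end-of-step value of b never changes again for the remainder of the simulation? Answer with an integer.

2

t=0 Δ0: clk=0 c=0 a=0 b=0
  Δ1: clk:0→1
  Δ2: a:0→1
  (2Δ to stable)
t=1 Δ0: clk=1 c=0 a=1 b=0
  Δ1: clk:1→0
  (1Δ to stable)
t=2 Δ0: clk=0 c=0 a=1 b=0
  Δ1: clk:0→1
  Δ2: a:1→0, b:0→1
  (2Δ to stable)
t=3 Δ0: clk=1 c=0 a=0 b=1
  Δ1: clk:1→0
  (1Δ to stable)
t=4 Δ0: clk=0 c=0 a=0 b=1
  Δ1: clk:0→1
  Δ2: a:0→1
  Δ3: c:0→1
  (3Δ to stable)
t=5 Δ0: clk=1 c=1 a=1 b=1
  Δ1: clk:1→0
  (1Δ to stable)
t=6 Δ0: clk=0 c=1 a=1 b=1
  Δ1: clk:0→1
  Δ2: a:1→0
  Δ3: c:1→0
  (3Δ to stable)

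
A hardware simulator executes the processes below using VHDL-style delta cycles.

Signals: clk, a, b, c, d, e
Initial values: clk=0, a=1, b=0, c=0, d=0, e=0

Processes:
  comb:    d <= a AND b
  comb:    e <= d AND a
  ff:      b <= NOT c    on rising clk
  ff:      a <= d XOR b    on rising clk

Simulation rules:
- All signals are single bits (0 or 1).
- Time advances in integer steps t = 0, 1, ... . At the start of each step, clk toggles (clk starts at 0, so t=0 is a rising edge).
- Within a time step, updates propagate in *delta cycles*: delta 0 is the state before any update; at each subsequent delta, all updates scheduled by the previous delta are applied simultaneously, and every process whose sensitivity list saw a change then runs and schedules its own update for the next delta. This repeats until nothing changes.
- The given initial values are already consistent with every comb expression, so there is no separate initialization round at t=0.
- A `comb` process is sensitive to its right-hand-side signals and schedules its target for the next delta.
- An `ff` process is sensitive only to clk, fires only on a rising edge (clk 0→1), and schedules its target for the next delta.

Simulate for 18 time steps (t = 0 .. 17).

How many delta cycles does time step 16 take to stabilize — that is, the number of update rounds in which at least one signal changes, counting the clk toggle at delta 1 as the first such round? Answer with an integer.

3

[bits: c,clk,b,d,e,a]
t=0: Δ0=000001 Δ1=010001 Δ2=011000 | 2Δ
t=1: Δ0=011000 Δ1=001000 | 1Δ
t=2: Δ0=001000 Δ1=011000 Δ2=011001 Δ3=011101 Δ4=011111 | 4Δ
t=3: Δ0=011111 Δ1=001111 | 1Δ
t=4: Δ0=001111 Δ1=011111 Δ2=011110 Δ3=011000 | 3Δ
t=5: Δ0=011000 Δ1=001000 | 1Δ
t=6: Δ0=001000 Δ1=011000 Δ2=011001 Δ3=011101 Δ4=011111 | 4Δ
t=7: Δ0=011111 Δ1=001111 | 1Δ
t=8: Δ0=001111 Δ1=011111 Δ2=011110 Δ3=011000 | 3Δ
t=9: Δ0=011000 Δ1=001000 | 1Δ
t=10: Δ0=001000 Δ1=011000 Δ2=011001 Δ3=011101 Δ4=011111 | 4Δ
t=11: Δ0=011111 Δ1=001111 | 1Δ
t=12: Δ0=001111 Δ1=011111 Δ2=011110 Δ3=011000 | 3Δ
t=13: Δ0=011000 Δ1=001000 | 1Δ
t=14: Δ0=001000 Δ1=011000 Δ2=011001 Δ3=011101 Δ4=011111 | 4Δ
t=15: Δ0=011111 Δ1=001111 | 1Δ
t=16: Δ0=001111 Δ1=011111 Δ2=011110 Δ3=011000 | 3Δ
t=17: Δ0=011000 Δ1=001000 | 1Δ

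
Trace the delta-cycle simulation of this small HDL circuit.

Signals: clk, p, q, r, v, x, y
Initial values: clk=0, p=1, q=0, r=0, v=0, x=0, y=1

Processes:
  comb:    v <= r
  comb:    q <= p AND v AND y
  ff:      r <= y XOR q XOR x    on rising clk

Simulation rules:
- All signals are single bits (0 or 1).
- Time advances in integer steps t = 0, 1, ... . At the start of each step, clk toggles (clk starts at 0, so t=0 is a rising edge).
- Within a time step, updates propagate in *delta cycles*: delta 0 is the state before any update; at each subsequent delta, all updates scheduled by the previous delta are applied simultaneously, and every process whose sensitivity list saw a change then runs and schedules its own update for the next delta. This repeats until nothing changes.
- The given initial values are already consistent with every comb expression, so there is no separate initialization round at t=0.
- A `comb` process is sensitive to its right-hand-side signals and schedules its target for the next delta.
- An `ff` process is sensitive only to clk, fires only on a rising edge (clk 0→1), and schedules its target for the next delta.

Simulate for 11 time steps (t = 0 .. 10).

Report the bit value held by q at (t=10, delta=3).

1

t0.Δ0 r=0 x=0 y=1 v=0 p=1 clk=0 q=0
t0.Δ1 r=0 x=0 y=1 v=0 p=1 clk=1 q=0
t0.Δ2 r=1 x=0 y=1 v=0 p=1 clk=1 q=0
t0.Δ3 r=1 x=0 y=1 v=1 p=1 clk=1 q=0
t0.Δ4 r=1 x=0 y=1 v=1 p=1 clk=1 q=1
t1.Δ0 r=1 x=0 y=1 v=1 p=1 clk=1 q=1
t1.Δ1 r=1 x=0 y=1 v=1 p=1 clk=0 q=1
t2.Δ0 r=1 x=0 y=1 v=1 p=1 clk=0 q=1
t2.Δ1 r=1 x=0 y=1 v=1 p=1 clk=1 q=1
t2.Δ2 r=0 x=0 y=1 v=1 p=1 clk=1 q=1
t2.Δ3 r=0 x=0 y=1 v=0 p=1 clk=1 q=1
t2.Δ4 r=0 x=0 y=1 v=0 p=1 clk=1 q=0
t3.Δ0 r=0 x=0 y=1 v=0 p=1 clk=1 q=0
t3.Δ1 r=0 x=0 y=1 v=0 p=1 clk=0 q=0
t4.Δ0 r=0 x=0 y=1 v=0 p=1 clk=0 q=0
t4.Δ1 r=0 x=0 y=1 v=0 p=1 clk=1 q=0
t4.Δ2 r=1 x=0 y=1 v=0 p=1 clk=1 q=0
t4.Δ3 r=1 x=0 y=1 v=1 p=1 clk=1 q=0
t4.Δ4 r=1 x=0 y=1 v=1 p=1 clk=1 q=1
t5.Δ0 r=1 x=0 y=1 v=1 p=1 clk=1 q=1
t5.Δ1 r=1 x=0 y=1 v=1 p=1 clk=0 q=1
t6.Δ0 r=1 x=0 y=1 v=1 p=1 clk=0 q=1
t6.Δ1 r=1 x=0 y=1 v=1 p=1 clk=1 q=1
t6.Δ2 r=0 x=0 y=1 v=1 p=1 clk=1 q=1
t6.Δ3 r=0 x=0 y=1 v=0 p=1 clk=1 q=1
t6.Δ4 r=0 x=0 y=1 v=0 p=1 clk=1 q=0
t7.Δ0 r=0 x=0 y=1 v=0 p=1 clk=1 q=0
t7.Δ1 r=0 x=0 y=1 v=0 p=1 clk=0 q=0
t8.Δ0 r=0 x=0 y=1 v=0 p=1 clk=0 q=0
t8.Δ1 r=0 x=0 y=1 v=0 p=1 clk=1 q=0
t8.Δ2 r=1 x=0 y=1 v=0 p=1 clk=1 q=0
t8.Δ3 r=1 x=0 y=1 v=1 p=1 clk=1 q=0
t8.Δ4 r=1 x=0 y=1 v=1 p=1 clk=1 q=1
t9.Δ0 r=1 x=0 y=1 v=1 p=1 clk=1 q=1
t9.Δ1 r=1 x=0 y=1 v=1 p=1 clk=0 q=1
t10.Δ0 r=1 x=0 y=1 v=1 p=1 clk=0 q=1
t10.Δ1 r=1 x=0 y=1 v=1 p=1 clk=1 q=1
t10.Δ2 r=0 x=0 y=1 v=1 p=1 clk=1 q=1
t10.Δ3 r=0 x=0 y=1 v=0 p=1 clk=1 q=1
t10.Δ4 r=0 x=0 y=1 v=0 p=1 clk=1 q=0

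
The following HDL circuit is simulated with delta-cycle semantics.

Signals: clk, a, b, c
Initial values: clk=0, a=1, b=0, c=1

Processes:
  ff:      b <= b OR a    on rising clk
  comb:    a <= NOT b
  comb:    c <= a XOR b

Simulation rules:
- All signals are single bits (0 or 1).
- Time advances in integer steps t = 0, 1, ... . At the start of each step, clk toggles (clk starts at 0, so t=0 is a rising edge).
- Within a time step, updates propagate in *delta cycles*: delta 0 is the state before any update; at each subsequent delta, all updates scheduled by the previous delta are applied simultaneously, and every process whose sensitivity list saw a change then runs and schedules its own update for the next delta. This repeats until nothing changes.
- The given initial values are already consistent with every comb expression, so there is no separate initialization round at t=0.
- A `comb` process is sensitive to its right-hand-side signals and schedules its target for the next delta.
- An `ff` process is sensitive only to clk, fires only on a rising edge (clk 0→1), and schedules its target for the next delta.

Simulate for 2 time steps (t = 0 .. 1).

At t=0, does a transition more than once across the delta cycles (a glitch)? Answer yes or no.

no

[bits: b,clk,c,a]
t=0: Δ0=0011 Δ1=0111 Δ2=1111 Δ3=1100 Δ4=1110 | 4Δ
t=1: Δ0=1110 Δ1=1010 | 1Δ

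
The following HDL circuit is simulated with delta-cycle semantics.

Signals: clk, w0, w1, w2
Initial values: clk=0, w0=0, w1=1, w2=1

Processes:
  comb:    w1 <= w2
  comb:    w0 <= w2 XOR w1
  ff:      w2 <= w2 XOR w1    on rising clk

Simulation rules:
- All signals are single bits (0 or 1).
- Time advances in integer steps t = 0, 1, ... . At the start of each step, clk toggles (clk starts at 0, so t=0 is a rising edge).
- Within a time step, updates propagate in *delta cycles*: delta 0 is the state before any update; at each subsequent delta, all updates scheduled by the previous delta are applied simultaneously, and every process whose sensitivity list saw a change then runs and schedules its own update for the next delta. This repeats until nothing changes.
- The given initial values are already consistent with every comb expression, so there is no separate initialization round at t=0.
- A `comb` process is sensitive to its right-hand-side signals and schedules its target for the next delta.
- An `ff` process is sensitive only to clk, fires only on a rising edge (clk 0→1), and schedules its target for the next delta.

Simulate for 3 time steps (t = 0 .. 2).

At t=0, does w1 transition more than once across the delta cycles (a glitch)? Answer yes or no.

no

[bits: w2,w0,w1,clk]
t=0: Δ0=1010 Δ1=1011 Δ2=0011 Δ3=0101 Δ4=0001 | 4Δ
t=1: Δ0=0001 Δ1=0000 | 1Δ
t=2: Δ0=0000 Δ1=0001 | 1Δ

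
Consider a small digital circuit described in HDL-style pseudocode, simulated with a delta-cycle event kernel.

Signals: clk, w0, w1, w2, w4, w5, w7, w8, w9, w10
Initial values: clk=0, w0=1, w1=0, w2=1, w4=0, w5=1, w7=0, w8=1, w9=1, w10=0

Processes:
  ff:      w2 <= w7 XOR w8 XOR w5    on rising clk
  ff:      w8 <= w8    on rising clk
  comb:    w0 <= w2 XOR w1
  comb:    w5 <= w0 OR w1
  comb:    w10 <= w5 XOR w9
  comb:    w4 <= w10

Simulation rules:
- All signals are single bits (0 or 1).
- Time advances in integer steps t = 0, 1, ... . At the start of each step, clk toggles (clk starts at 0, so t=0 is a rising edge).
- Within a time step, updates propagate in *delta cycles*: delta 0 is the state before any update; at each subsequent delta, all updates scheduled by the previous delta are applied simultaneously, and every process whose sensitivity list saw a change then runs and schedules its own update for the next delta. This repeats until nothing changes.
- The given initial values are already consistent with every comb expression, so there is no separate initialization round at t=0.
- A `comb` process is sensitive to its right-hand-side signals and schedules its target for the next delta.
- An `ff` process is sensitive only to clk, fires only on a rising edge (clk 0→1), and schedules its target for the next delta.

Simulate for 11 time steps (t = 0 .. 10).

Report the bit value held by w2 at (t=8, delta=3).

t=0 Δ0: clk=0 w5=1 w1=0 w10=0 w8=1 w2=1 w7=0 w0=1 w4=0 w9=1
  Δ1: clk:0→1
  Δ2: w2:1→0
  Δ3: w0:1→0
  Δ4: w5:1→0
  Δ5: w10:0→1
  Δ6: w4:0→1
  (6Δ to stable)
t=1 Δ0: clk=1 w5=0 w1=0 w10=1 w8=1 w2=0 w7=0 w0=0 w4=1 w9=1
  Δ1: clk:1→0
  (1Δ to stable)
t=2 Δ0: clk=0 w5=0 w1=0 w10=1 w8=1 w2=0 w7=0 w0=0 w4=1 w9=1
  Δ1: clk:0→1
  Δ2: w2:0→1
  Δ3: w0:0→1
  Δ4: w5:0→1
  Δ5: w10:1→0
  Δ6: w4:1→0
  (6Δ to stable)
t=3 Δ0: clk=1 w5=1 w1=0 w10=0 w8=1 w2=1 w7=0 w0=1 w4=0 w9=1
  Δ1: clk:1→0
  (1Δ to stable)
t=4 Δ0: clk=0 w5=1 w1=0 w10=0 w8=1 w2=1 w7=0 w0=1 w4=0 w9=1
  Δ1: clk:0→1
  Δ2: w2:1→0
  Δ3: w0:1→0
  Δ4: w5:1→0
  Δ5: w10:0→1
  Δ6: w4:0→1
  (6Δ to stable)
t=5 Δ0: clk=1 w5=0 w1=0 w10=1 w8=1 w2=0 w7=0 w0=0 w4=1 w9=1
  Δ1: clk:1→0
  (1Δ to stable)
t=6 Δ0: clk=0 w5=0 w1=0 w10=1 w8=1 w2=0 w7=0 w0=0 w4=1 w9=1
  Δ1: clk:0→1
  Δ2: w2:0→1
  Δ3: w0:0→1
  Δ4: w5:0→1
  Δ5: w10:1→0
  Δ6: w4:1→0
  (6Δ to stable)
t=7 Δ0: clk=1 w5=1 w1=0 w10=0 w8=1 w2=1 w7=0 w0=1 w4=0 w9=1
  Δ1: clk:1→0
  (1Δ to stable)
t=8 Δ0: clk=0 w5=1 w1=0 w10=0 w8=1 w2=1 w7=0 w0=1 w4=0 w9=1
  Δ1: clk:0→1
  Δ2: w2:1→0
  Δ3: w0:1→0
  Δ4: w5:1→0
  Δ5: w10:0→1
  Δ6: w4:0→1
  (6Δ to stable)
t=9 Δ0: clk=1 w5=0 w1=0 w10=1 w8=1 w2=0 w7=0 w0=0 w4=1 w9=1
  Δ1: clk:1→0
  (1Δ to stable)
t=10 Δ0: clk=0 w5=0 w1=0 w10=1 w8=1 w2=0 w7=0 w0=0 w4=1 w9=1
  Δ1: clk:0→1
  Δ2: w2:0→1
  Δ3: w0:0→1
  Δ4: w5:0→1
  Δ5: w10:1→0
  Δ6: w4:1→0
  (6Δ to stable)

0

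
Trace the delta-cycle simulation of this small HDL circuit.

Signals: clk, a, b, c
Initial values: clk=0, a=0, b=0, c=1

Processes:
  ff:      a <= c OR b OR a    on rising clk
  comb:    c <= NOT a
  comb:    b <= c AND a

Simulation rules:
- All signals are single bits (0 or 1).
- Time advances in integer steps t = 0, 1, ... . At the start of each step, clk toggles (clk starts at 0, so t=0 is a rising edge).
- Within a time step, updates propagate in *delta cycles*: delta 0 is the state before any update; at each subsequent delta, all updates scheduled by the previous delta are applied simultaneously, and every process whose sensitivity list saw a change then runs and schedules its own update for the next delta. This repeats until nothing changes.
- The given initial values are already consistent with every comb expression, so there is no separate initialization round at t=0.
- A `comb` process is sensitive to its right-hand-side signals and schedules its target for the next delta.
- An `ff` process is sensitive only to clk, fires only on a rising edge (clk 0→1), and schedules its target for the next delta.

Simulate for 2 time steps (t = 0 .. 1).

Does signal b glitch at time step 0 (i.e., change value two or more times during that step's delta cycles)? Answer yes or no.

yes

t=0 Δ0: clk=0 c=1 b=0 a=0
  Δ1: clk:0→1
  Δ2: a:0→1
  Δ3: c:1→0, b:0→1
  Δ4: b:1→0
  (4Δ to stable)
t=1 Δ0: clk=1 c=0 b=0 a=1
  Δ1: clk:1→0
  (1Δ to stable)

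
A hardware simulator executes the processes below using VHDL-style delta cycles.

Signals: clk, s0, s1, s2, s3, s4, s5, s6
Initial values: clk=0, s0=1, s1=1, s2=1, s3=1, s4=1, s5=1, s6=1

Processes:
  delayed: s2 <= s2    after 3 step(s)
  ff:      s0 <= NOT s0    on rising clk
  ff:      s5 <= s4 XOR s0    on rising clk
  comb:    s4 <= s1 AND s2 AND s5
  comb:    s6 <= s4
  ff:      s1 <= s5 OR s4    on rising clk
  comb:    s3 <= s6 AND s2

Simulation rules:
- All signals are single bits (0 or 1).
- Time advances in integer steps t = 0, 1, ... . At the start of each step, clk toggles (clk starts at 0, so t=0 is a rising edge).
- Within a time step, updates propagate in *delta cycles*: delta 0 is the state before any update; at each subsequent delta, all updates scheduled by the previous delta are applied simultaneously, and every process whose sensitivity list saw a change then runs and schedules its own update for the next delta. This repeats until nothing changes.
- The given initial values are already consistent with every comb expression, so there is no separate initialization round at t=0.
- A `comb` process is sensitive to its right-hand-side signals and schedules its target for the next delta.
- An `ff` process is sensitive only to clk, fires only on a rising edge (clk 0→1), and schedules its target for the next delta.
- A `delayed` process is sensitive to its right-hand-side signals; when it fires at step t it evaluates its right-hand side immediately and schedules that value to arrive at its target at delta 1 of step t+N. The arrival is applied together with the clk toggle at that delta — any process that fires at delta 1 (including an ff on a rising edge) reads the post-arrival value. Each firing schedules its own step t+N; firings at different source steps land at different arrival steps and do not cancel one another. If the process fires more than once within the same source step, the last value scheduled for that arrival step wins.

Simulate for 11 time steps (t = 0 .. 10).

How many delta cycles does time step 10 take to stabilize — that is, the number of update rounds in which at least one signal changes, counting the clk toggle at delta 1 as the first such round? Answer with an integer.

2

t=0 Δ0: s2=1 s0=1 s3=1 s6=1 clk=0 s4=1 s5=1 s1=1
  Δ1: clk:0→1
  Δ2: s0:1→0, s5:1→0
  Δ3: s4:1→0
  Δ4: s6:1→0
  Δ5: s3:1→0
  (5Δ to stable)
t=1 Δ0: s2=1 s0=0 s3=0 s6=0 clk=1 s4=0 s5=0 s1=1
  Δ1: clk:1→0
  (1Δ to stable)
t=2 Δ0: s2=1 s0=0 s3=0 s6=0 clk=0 s4=0 s5=0 s1=1
  Δ1: clk:0→1
  Δ2: s0:0→1, s1:1→0
  (2Δ to stable)
t=3 Δ0: s2=1 s0=1 s3=0 s6=0 clk=1 s4=0 s5=0 s1=0
  Δ1: clk:1→0
  (1Δ to stable)
t=4 Δ0: s2=1 s0=1 s3=0 s6=0 clk=0 s4=0 s5=0 s1=0
  Δ1: clk:0→1
  Δ2: s0:1→0, s5:0→1
  (2Δ to stable)
t=5 Δ0: s2=1 s0=0 s3=0 s6=0 clk=1 s4=0 s5=1 s1=0
  Δ1: clk:1→0
  (1Δ to stable)
t=6 Δ0: s2=1 s0=0 s3=0 s6=0 clk=0 s4=0 s5=1 s1=0
  Δ1: clk:0→1
  Δ2: s0:0→1, s5:1→0, s1:0→1
  (2Δ to stable)
t=7 Δ0: s2=1 s0=1 s3=0 s6=0 clk=1 s4=0 s5=0 s1=1
  Δ1: clk:1→0
  (1Δ to stable)
t=8 Δ0: s2=1 s0=1 s3=0 s6=0 clk=0 s4=0 s5=0 s1=1
  Δ1: clk:0→1
  Δ2: s0:1→0, s5:0→1, s1:1→0
  (2Δ to stable)
t=9 Δ0: s2=1 s0=0 s3=0 s6=0 clk=1 s4=0 s5=1 s1=0
  Δ1: clk:1→0
  (1Δ to stable)
t=10 Δ0: s2=1 s0=0 s3=0 s6=0 clk=0 s4=0 s5=1 s1=0
  Δ1: clk:0→1
  Δ2: s0:0→1, s5:1→0, s1:0→1
  (2Δ to stable)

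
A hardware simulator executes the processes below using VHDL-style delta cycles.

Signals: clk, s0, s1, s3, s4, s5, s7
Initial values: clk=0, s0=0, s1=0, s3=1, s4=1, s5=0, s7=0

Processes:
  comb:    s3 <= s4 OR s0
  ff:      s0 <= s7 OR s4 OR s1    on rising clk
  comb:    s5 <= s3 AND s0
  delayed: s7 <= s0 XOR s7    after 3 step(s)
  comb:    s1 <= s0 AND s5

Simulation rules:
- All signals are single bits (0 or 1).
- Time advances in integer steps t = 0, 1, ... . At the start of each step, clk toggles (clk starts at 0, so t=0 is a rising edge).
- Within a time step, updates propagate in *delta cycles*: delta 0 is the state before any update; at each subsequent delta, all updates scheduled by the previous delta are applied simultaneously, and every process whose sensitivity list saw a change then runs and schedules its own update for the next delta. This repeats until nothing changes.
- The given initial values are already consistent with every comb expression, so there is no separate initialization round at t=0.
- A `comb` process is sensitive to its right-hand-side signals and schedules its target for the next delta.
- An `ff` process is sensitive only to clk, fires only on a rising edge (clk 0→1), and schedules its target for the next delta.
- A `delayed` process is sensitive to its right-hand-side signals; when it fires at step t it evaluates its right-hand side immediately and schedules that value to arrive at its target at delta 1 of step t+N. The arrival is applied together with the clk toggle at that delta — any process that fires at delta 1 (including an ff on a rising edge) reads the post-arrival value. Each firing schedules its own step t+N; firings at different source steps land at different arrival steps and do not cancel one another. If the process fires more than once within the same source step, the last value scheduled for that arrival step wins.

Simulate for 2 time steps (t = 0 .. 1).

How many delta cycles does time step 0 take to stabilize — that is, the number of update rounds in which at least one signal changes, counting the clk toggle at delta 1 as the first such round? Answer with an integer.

t=0 Δ0: clk=0 s1=0 s3=1 s7=0 s4=1 s5=0 s0=0
  Δ1: clk:0→1
  Δ2: s0:0→1
  Δ3: s5:0→1
  Δ4: s1:0→1
  (4Δ to stable)
t=1 Δ0: clk=1 s1=1 s3=1 s7=0 s4=1 s5=1 s0=1
  Δ1: clk:1→0
  (1Δ to stable)

4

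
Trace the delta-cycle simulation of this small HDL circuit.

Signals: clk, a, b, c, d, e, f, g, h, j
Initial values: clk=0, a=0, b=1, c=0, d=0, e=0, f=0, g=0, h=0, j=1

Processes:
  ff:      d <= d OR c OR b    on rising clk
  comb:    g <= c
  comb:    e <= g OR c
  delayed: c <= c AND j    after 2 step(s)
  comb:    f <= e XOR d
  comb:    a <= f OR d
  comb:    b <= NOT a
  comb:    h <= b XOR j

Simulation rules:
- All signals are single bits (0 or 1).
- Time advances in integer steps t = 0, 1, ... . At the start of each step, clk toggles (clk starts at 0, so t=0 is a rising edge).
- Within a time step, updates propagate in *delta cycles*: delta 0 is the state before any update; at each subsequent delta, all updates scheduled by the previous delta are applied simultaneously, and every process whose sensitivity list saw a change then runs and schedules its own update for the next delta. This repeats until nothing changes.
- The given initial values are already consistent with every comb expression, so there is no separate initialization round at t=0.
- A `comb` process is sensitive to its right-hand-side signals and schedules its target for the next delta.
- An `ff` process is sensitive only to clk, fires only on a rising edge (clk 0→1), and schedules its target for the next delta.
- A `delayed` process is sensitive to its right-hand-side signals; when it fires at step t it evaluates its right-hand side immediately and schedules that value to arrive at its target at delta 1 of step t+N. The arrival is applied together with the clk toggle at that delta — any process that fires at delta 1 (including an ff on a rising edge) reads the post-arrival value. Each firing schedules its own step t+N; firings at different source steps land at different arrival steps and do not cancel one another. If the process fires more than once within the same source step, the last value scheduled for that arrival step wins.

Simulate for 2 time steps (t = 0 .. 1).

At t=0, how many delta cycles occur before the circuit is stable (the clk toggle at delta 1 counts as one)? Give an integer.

5

[bits: g,c,clk,d,b,e,a,h,j,f]
t=0: Δ0=0000100010 Δ1=0010100010 Δ2=0011100010 Δ3=0011101011 Δ4=0011001011 Δ5=0011001111 | 5Δ
t=1: Δ0=0011001111 Δ1=0001001111 | 1Δ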